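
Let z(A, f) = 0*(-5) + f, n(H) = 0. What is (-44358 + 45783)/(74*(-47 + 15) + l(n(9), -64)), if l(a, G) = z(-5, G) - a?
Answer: -75/128 ≈ -0.58594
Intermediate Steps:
z(A, f) = f (z(A, f) = 0 + f = f)
l(a, G) = G - a
(-44358 + 45783)/(74*(-47 + 15) + l(n(9), -64)) = (-44358 + 45783)/(74*(-47 + 15) + (-64 - 1*0)) = 1425/(74*(-32) + (-64 + 0)) = 1425/(-2368 - 64) = 1425/(-2432) = 1425*(-1/2432) = -75/128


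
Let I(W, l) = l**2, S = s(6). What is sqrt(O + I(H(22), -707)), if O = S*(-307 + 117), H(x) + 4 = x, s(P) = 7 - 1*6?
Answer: sqrt(499659) ≈ 706.87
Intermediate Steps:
s(P) = 1 (s(P) = 7 - 6 = 1)
S = 1
H(x) = -4 + x
O = -190 (O = 1*(-307 + 117) = 1*(-190) = -190)
sqrt(O + I(H(22), -707)) = sqrt(-190 + (-707)**2) = sqrt(-190 + 499849) = sqrt(499659)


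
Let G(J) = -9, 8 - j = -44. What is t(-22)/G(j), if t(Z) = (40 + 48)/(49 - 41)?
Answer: -11/9 ≈ -1.2222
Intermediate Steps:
t(Z) = 11 (t(Z) = 88/8 = 88*(⅛) = 11)
j = 52 (j = 8 - 1*(-44) = 8 + 44 = 52)
t(-22)/G(j) = 11/(-9) = 11*(-⅑) = -11/9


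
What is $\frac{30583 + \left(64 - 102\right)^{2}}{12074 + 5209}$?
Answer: $\frac{32027}{17283} \approx 1.8531$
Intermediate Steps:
$\frac{30583 + \left(64 - 102\right)^{2}}{12074 + 5209} = \frac{30583 + \left(-38\right)^{2}}{17283} = \left(30583 + 1444\right) \frac{1}{17283} = 32027 \cdot \frac{1}{17283} = \frac{32027}{17283}$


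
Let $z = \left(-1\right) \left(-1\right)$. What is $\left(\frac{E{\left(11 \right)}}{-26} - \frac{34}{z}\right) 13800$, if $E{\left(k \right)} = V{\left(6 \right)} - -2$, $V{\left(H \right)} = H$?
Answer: $- \frac{6154800}{13} \approx -4.7345 \cdot 10^{5}$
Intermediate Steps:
$z = 1$
$E{\left(k \right)} = 8$ ($E{\left(k \right)} = 6 - -2 = 6 + 2 = 8$)
$\left(\frac{E{\left(11 \right)}}{-26} - \frac{34}{z}\right) 13800 = \left(\frac{8}{-26} - \frac{34}{1}\right) 13800 = \left(8 \left(- \frac{1}{26}\right) - 34\right) 13800 = \left(- \frac{4}{13} - 34\right) 13800 = \left(- \frac{446}{13}\right) 13800 = - \frac{6154800}{13}$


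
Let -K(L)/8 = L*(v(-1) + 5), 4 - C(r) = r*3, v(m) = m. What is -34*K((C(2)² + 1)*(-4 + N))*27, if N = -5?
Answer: -1321920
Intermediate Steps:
C(r) = 4 - 3*r (C(r) = 4 - r*3 = 4 - 3*r)
K(L) = -32*L (K(L) = -8*L*(-1 + 5) = -8*L*4 = -32*L)
-34*K((C(2)² + 1)*(-4 + N))*27 = -(-1088)*((4 - 3*2)² + 1)*(-4 - 5)*27 = -(-1088)*((4 - 6)² + 1)*(-9)*27 = -(-1088)*((-2)² + 1)*(-9)*27 = -(-1088)*(4 + 1)*(-9)*27 = -(-1088)*5*(-9)*27 = -(-1088)*(-45)*27 = -34*1440*27 = -48960*27 = -1321920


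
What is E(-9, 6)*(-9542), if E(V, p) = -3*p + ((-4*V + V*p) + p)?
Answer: 286260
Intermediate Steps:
E(V, p) = -4*V - 2*p + V*p (E(V, p) = -3*p + (p - 4*V + V*p) = -4*V - 2*p + V*p)
E(-9, 6)*(-9542) = (-4*(-9) - 2*6 - 9*6)*(-9542) = (36 - 12 - 54)*(-9542) = -30*(-9542) = 286260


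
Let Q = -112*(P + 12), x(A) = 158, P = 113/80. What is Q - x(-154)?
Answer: -8301/5 ≈ -1660.2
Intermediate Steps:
P = 113/80 (P = 113*(1/80) = 113/80 ≈ 1.4125)
Q = -7511/5 (Q = -112*(113/80 + 12) = -112*1073/80 = -7511/5 ≈ -1502.2)
Q - x(-154) = -7511/5 - 1*158 = -7511/5 - 158 = -8301/5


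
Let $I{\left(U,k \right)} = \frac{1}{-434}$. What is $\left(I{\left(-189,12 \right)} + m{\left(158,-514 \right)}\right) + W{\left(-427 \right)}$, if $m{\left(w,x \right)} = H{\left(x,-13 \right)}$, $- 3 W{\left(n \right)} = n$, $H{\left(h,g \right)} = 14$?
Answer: $\frac{203543}{1302} \approx 156.33$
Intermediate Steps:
$W{\left(n \right)} = - \frac{n}{3}$
$I{\left(U,k \right)} = - \frac{1}{434}$
$m{\left(w,x \right)} = 14$
$\left(I{\left(-189,12 \right)} + m{\left(158,-514 \right)}\right) + W{\left(-427 \right)} = \left(- \frac{1}{434} + 14\right) - - \frac{427}{3} = \frac{6075}{434} + \frac{427}{3} = \frac{203543}{1302}$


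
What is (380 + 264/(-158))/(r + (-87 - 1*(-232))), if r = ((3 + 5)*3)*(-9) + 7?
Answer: -467/79 ≈ -5.9114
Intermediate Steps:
r = -209 (r = (8*3)*(-9) + 7 = 24*(-9) + 7 = -216 + 7 = -209)
(380 + 264/(-158))/(r + (-87 - 1*(-232))) = (380 + 264/(-158))/(-209 + (-87 - 1*(-232))) = (380 + 264*(-1/158))/(-209 + (-87 + 232)) = (380 - 132/79)/(-209 + 145) = (29888/79)/(-64) = (29888/79)*(-1/64) = -467/79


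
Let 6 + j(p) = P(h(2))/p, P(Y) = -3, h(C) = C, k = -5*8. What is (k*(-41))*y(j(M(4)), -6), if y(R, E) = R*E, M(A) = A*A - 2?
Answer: 428040/7 ≈ 61149.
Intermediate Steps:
k = -40
M(A) = -2 + A² (M(A) = A² - 2 = -2 + A²)
j(p) = -6 - 3/p
y(R, E) = E*R
(k*(-41))*y(j(M(4)), -6) = (-40*(-41))*(-6*(-6 - 3/(-2 + 4²))) = 1640*(-6*(-6 - 3/(-2 + 16))) = 1640*(-6*(-6 - 3/14)) = 1640*(-6*(-87/14)) = 1640*(261/7) = 428040/7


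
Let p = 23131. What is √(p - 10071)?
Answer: 2*√3265 ≈ 114.28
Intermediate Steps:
√(p - 10071) = √(23131 - 10071) = √13060 = 2*√3265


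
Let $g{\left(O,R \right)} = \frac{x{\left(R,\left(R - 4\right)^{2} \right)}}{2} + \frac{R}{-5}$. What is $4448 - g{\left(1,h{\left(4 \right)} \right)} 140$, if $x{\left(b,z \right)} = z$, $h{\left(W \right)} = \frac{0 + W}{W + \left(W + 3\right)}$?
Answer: $\frac{427440}{121} \approx 3532.6$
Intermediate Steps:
$h{\left(W \right)} = \frac{W}{3 + 2 W}$ ($h{\left(W \right)} = \frac{W}{W + \left(3 + W\right)} = \frac{W}{3 + 2 W}$)
$g{\left(O,R \right)} = \frac{\left(-4 + R\right)^{2}}{2} - \frac{R}{5}$ ($g{\left(O,R \right)} = \frac{\left(R - 4\right)^{2}}{2} + \frac{R}{-5} = \left(-4 + R\right)^{2} \cdot \frac{1}{2} + R \left(- \frac{1}{5}\right) = \frac{\left(-4 + R\right)^{2}}{2} - \frac{R}{5}$)
$4448 - g{\left(1,h{\left(4 \right)} \right)} 140 = 4448 - \left(\frac{\left(-4 + \frac{4}{3 + 2 \cdot 4}\right)^{2}}{2} - \frac{4 \frac{1}{3 + 2 \cdot 4}}{5}\right) 140 = 4448 - \left(\frac{\left(-4 + \frac{4}{3 + 8}\right)^{2}}{2} - \frac{4 \frac{1}{3 + 8}}{5}\right) 140 = 4448 - \left(\frac{\left(-4 + \frac{4}{11}\right)^{2}}{2} - \frac{4 \cdot \frac{1}{11}}{5}\right) 140 = 4448 - \left(\frac{\left(-4 + 4 \cdot \frac{1}{11}\right)^{2}}{2} - \frac{4 \cdot \frac{1}{11}}{5}\right) 140 = 4448 - \left(\frac{\left(-4 + \frac{4}{11}\right)^{2}}{2} - \frac{4}{55}\right) 140 = 4448 - \left(\frac{\left(- \frac{40}{11}\right)^{2}}{2} - \frac{4}{55}\right) 140 = 4448 - \left(\frac{1}{2} \cdot \frac{1600}{121} - \frac{4}{55}\right) 140 = 4448 - \left(\frac{800}{121} - \frac{4}{55}\right) 140 = 4448 - \frac{3956}{605} \cdot 140 = 4448 - \frac{110768}{121} = \frac{427440}{121}$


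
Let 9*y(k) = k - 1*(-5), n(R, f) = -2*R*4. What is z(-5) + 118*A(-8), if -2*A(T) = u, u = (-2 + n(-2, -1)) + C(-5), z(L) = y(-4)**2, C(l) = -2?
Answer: -57347/81 ≈ -707.99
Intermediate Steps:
n(R, f) = -8*R
y(k) = 5/9 + k/9 (y(k) = (k - 1*(-5))/9 = (k + 5)/9 = (5 + k)/9 = 5/9 + k/9)
z(L) = 1/81 (z(L) = (5/9 + (1/9)*(-4))**2 = (5/9 - 4/9)**2 = (1/9)**2 = 1/81)
u = 12 (u = (-2 - 8*(-2)) - 2 = (-2 + 16) - 2 = 14 - 2 = 12)
A(T) = -6 (A(T) = -1/2*12 = -6)
z(-5) + 118*A(-8) = 1/81 + 118*(-6) = 1/81 - 708 = -57347/81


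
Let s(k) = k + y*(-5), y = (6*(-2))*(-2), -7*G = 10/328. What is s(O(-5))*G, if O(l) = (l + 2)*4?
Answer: 165/287 ≈ 0.57491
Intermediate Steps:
O(l) = 8 + 4*l (O(l) = (2 + l)*4 = 8 + 4*l)
G = -5/1148 (G = -10/(7*328) = -⅐*5/164 = -5/1148 ≈ -0.0043554)
y = 24 (y = -12*(-2) = 24)
s(k) = -120 + k (s(k) = k + 24*(-5) = k - 120 = -120 + k)
s(O(-5))*G = (-120 + (8 + 4*(-5)))*(-5/1148) = (-120 + (8 - 20))*(-5/1148) = (-120 - 12)*(-5/1148) = -132*(-5/1148) = 165/287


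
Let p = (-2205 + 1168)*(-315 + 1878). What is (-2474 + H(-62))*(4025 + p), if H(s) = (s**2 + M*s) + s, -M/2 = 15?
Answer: -5122041408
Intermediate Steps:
M = -30 (M = -2*15 = -30)
p = -1620831 (p = -1037*1563 = -1620831)
H(s) = s**2 - 29*s (H(s) = (s**2 - 30*s) + s = s**2 - 29*s)
(-2474 + H(-62))*(4025 + p) = (-2474 - 62*(-29 - 62))*(4025 - 1620831) = (-2474 - 62*(-91))*(-1616806) = (-2474 + 5642)*(-1616806) = 3168*(-1616806) = -5122041408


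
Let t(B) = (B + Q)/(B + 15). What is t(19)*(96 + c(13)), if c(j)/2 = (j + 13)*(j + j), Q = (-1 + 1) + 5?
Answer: 17376/17 ≈ 1022.1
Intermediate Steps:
Q = 5 (Q = 0 + 5 = 5)
c(j) = 4*j*(13 + j) (c(j) = 2*((j + 13)*(j + j)) = 2*((13 + j)*(2*j)) = 2*(2*j*(13 + j)) = 4*j*(13 + j))
t(B) = (5 + B)/(15 + B) (t(B) = (B + 5)/(B + 15) = (5 + B)/(15 + B))
t(19)*(96 + c(13)) = ((5 + 19)/(15 + 19))*(96 + 4*13*(13 + 13)) = (24/34)*(96 + 4*13*26) = ((1/34)*24)*(96 + 1352) = (12/17)*1448 = 17376/17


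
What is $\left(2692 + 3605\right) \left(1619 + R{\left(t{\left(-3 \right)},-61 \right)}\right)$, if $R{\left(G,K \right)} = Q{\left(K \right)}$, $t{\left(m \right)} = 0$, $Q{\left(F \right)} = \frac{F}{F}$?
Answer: $10201140$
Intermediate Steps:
$Q{\left(F \right)} = 1$
$R{\left(G,K \right)} = 1$
$\left(2692 + 3605\right) \left(1619 + R{\left(t{\left(-3 \right)},-61 \right)}\right) = \left(2692 + 3605\right) \left(1619 + 1\right) = 6297 \cdot 1620 = 10201140$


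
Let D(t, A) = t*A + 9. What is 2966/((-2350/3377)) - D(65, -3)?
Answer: -4789541/1175 ≈ -4076.2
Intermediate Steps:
D(t, A) = 9 + A*t (D(t, A) = A*t + 9 = 9 + A*t)
2966/((-2350/3377)) - D(65, -3) = 2966/((-2350/3377)) - (9 - 3*65) = 2966/((-2350*1/3377)) - (9 - 195) = 2966/(-2350/3377) - 1*(-186) = 2966*(-3377/2350) + 186 = -5008091/1175 + 186 = -4789541/1175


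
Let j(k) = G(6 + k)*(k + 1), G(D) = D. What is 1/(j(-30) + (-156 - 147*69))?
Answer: -1/9603 ≈ -0.00010413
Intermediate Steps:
j(k) = (1 + k)*(6 + k) (j(k) = (6 + k)*(k + 1) = (6 + k)*(1 + k) = (1 + k)*(6 + k))
1/(j(-30) + (-156 - 147*69)) = 1/((1 - 30)*(6 - 30) + (-156 - 147*69)) = 1/(-29*(-24) + (-156 - 10143)) = 1/(696 - 10299) = 1/(-9603) = -1/9603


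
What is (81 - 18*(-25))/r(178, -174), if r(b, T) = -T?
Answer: 177/58 ≈ 3.0517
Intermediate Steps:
(81 - 18*(-25))/r(178, -174) = (81 - 18*(-25))/((-1*(-174))) = (81 + 450)/174 = 531*(1/174) = 177/58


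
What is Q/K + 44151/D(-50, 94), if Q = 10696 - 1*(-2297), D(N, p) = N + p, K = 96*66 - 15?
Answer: 93216721/92708 ≈ 1005.5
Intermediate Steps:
K = 6321 (K = 6336 - 15 = 6321)
Q = 12993 (Q = 10696 + 2297 = 12993)
Q/K + 44151/D(-50, 94) = 12993/6321 + 44151/(-50 + 94) = 12993*(1/6321) + 44151/44 = 4331/2107 + 44151*(1/44) = 4331/2107 + 44151/44 = 93216721/92708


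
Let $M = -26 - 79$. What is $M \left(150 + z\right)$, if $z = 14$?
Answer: $-17220$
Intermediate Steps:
$M = -105$
$M \left(150 + z\right) = - 105 \left(150 + 14\right) = \left(-105\right) 164 = -17220$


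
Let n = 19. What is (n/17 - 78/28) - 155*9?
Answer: -332407/238 ≈ -1396.7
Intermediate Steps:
(n/17 - 78/28) - 155*9 = (19/17 - 78/28) - 155*9 = (19*(1/17) - 78*1/28) - 1395 = (19/17 - 39/14) - 1395 = -397/238 - 1395 = -332407/238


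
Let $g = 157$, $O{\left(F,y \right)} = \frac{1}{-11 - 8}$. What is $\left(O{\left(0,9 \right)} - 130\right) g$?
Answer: $- \frac{387947}{19} \approx -20418.0$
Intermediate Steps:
$O{\left(F,y \right)} = - \frac{1}{19}$ ($O{\left(F,y \right)} = \frac{1}{-19} = - \frac{1}{19}$)
$\left(O{\left(0,9 \right)} - 130\right) g = \left(- \frac{1}{19} - 130\right) 157 = \left(- \frac{2471}{19}\right) 157 = - \frac{387947}{19}$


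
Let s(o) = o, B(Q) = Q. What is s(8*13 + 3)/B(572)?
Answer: 107/572 ≈ 0.18706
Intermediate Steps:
s(8*13 + 3)/B(572) = (8*13 + 3)/572 = (104 + 3)*(1/572) = 107*(1/572) = 107/572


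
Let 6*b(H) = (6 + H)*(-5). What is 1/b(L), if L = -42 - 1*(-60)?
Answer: -1/20 ≈ -0.050000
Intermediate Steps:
L = 18 (L = -42 + 60 = 18)
b(H) = -5 - 5*H/6 (b(H) = ((6 + H)*(-5))/6 = (-30 - 5*H)/6 = -5 - 5*H/6)
1/b(L) = 1/(-5 - ⅚*18) = 1/(-5 - 15) = 1/(-20) = -1/20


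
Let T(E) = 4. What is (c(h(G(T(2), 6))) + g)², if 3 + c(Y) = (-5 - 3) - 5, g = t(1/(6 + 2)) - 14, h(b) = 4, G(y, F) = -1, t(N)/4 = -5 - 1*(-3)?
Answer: 1444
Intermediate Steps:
t(N) = -8 (t(N) = 4*(-5 - 1*(-3)) = 4*(-5 + 3) = 4*(-2) = -8)
g = -22 (g = -8 - 14 = -22)
c(Y) = -16 (c(Y) = -3 + ((-5 - 3) - 5) = -3 + (-8 - 5) = -3 - 13 = -16)
(c(h(G(T(2), 6))) + g)² = (-16 - 22)² = (-38)² = 1444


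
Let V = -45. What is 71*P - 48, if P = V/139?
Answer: -9867/139 ≈ -70.986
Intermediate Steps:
P = -45/139 ≈ -0.32374
71*P - 48 = 71*(-45/139) - 48 = -3195/139 - 48 = -9867/139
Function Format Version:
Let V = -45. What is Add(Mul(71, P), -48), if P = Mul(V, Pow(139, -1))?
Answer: Rational(-9867, 139) ≈ -70.986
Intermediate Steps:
P = Rational(-45, 139) (P = Mul(-45, Pow(139, -1)) = Mul(-45, Rational(1, 139)) = Rational(-45, 139) ≈ -0.32374)
Add(Mul(71, P), -48) = Add(Mul(71, Rational(-45, 139)), -48) = Add(Rational(-3195, 139), -48) = Rational(-9867, 139)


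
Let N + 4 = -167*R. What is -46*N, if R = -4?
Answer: -30544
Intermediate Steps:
N = 664 (N = -4 - 167*(-4) = -4 + 668 = 664)
-46*N = -46*664 = -30544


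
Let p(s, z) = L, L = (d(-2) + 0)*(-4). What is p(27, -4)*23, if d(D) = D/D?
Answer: -92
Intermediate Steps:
d(D) = 1
L = -4 (L = (1 + 0)*(-4) = 1*(-4) = -4)
p(s, z) = -4
p(27, -4)*23 = -4*23 = -92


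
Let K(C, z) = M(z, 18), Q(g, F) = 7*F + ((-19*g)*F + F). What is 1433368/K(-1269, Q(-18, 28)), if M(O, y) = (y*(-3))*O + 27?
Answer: -10312/3807 ≈ -2.7087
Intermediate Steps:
Q(g, F) = 8*F - 19*F*g (Q(g, F) = 7*F + (-19*F*g + F) = 7*F + (F - 19*F*g) = 8*F - 19*F*g)
M(O, y) = 27 - 3*O*y (M(O, y) = (-3*y)*O + 27 = -3*O*y + 27 = 27 - 3*O*y)
K(C, z) = 27 - 54*z (K(C, z) = 27 - 3*z*18 = 27 - 54*z)
1433368/K(-1269, Q(-18, 28)) = 1433368/(27 - 1512*(8 - 19*(-18))) = 1433368/(27 - 1512*(8 + 342)) = 1433368/(27 - 1512*350) = 1433368/(27 - 54*9800) = 1433368/(27 - 529200) = 1433368/(-529173) = 1433368*(-1/529173) = -10312/3807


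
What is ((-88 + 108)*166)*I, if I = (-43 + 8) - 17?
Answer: -172640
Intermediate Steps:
I = -52 (I = -35 - 17 = -52)
((-88 + 108)*166)*I = ((-88 + 108)*166)*(-52) = (20*166)*(-52) = 3320*(-52) = -172640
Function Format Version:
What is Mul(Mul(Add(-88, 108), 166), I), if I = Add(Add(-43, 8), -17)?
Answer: -172640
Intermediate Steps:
I = -52 (I = Add(-35, -17) = -52)
Mul(Mul(Add(-88, 108), 166), I) = Mul(Mul(Add(-88, 108), 166), -52) = Mul(Mul(20, 166), -52) = Mul(3320, -52) = -172640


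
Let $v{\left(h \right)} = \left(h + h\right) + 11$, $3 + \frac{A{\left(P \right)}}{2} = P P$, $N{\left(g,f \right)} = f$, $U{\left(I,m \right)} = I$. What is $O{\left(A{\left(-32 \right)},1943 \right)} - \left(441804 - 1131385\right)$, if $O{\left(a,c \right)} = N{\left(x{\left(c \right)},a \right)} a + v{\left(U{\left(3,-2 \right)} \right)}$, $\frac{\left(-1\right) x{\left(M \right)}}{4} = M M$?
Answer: $4859362$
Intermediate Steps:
$x{\left(M \right)} = - 4 M^{2}$ ($x{\left(M \right)} = - 4 M M = - 4 M^{2}$)
$A{\left(P \right)} = -6 + 2 P^{2}$ ($A{\left(P \right)} = -6 + 2 P P = -6 + 2 P^{2}$)
$v{\left(h \right)} = 11 + 2 h$ ($v{\left(h \right)} = 2 h + 11 = 11 + 2 h$)
$O{\left(a,c \right)} = 17 + a^{2}$ ($O{\left(a,c \right)} = a a + \left(11 + 2 \cdot 3\right) = a^{2} + \left(11 + 6\right) = a^{2} + 17 = 17 + a^{2}$)
$O{\left(A{\left(-32 \right)},1943 \right)} - \left(441804 - 1131385\right) = \left(17 + \left(-6 + 2 \left(-32\right)^{2}\right)^{2}\right) - \left(441804 - 1131385\right) = \left(17 + \left(-6 + 2 \cdot 1024\right)^{2}\right) - -689581 = \left(17 + \left(-6 + 2048\right)^{2}\right) + 689581 = \left(17 + 2042^{2}\right) + 689581 = \left(17 + 4169764\right) + 689581 = 4169781 + 689581 = 4859362$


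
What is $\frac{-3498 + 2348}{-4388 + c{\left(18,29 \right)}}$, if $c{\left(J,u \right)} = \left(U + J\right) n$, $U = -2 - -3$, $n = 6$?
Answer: $\frac{575}{2137} \approx 0.26907$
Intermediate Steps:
$U = 1$ ($U = -2 + 3 = 1$)
$c{\left(J,u \right)} = 6 + 6 J$ ($c{\left(J,u \right)} = \left(1 + J\right) 6 = 6 + 6 J$)
$\frac{-3498 + 2348}{-4388 + c{\left(18,29 \right)}} = \frac{-3498 + 2348}{-4388 + \left(6 + 6 \cdot 18\right)} = - \frac{1150}{-4388 + \left(6 + 108\right)} = - \frac{1150}{-4388 + 114} = - \frac{1150}{-4274} = \left(-1150\right) \left(- \frac{1}{4274}\right) = \frac{575}{2137}$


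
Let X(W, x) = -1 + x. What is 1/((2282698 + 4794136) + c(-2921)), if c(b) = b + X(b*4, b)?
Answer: 1/7070991 ≈ 1.4142e-7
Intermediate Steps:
c(b) = -1 + 2*b (c(b) = b + (-1 + b) = -1 + 2*b)
1/((2282698 + 4794136) + c(-2921)) = 1/((2282698 + 4794136) + (-1 + 2*(-2921))) = 1/(7076834 + (-1 - 5842)) = 1/(7076834 - 5843) = 1/7070991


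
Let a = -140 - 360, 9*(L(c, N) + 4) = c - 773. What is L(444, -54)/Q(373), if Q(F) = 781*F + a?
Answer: -365/2617317 ≈ -0.00013946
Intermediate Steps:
L(c, N) = -809/9 + c/9 (L(c, N) = -4 + (c - 773)/9 = -4 + (-773 + c)/9 = -4 + (-773/9 + c/9) = -809/9 + c/9)
a = -500
Q(F) = -500 + 781*F (Q(F) = 781*F - 500 = -500 + 781*F)
L(444, -54)/Q(373) = (-809/9 + (⅑)*444)/(-500 + 781*373) = (-809/9 + 148/3)/(-500 + 291313) = -365/9/290813 = -365/9*1/290813 = -365/2617317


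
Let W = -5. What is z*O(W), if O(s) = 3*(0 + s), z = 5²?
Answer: -375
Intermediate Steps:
z = 25
O(s) = 3*s
z*O(W) = 25*(3*(-5)) = 25*(-15) = -375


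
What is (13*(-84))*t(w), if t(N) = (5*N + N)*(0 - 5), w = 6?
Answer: 196560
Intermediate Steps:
t(N) = -30*N (t(N) = (6*N)*(-5) = -30*N)
(13*(-84))*t(w) = (13*(-84))*(-30*6) = -1092*(-180) = 196560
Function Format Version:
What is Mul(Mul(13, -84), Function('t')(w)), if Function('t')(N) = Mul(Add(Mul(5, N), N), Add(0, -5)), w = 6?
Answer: 196560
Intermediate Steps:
Function('t')(N) = Mul(-30, N) (Function('t')(N) = Mul(Mul(6, N), -5) = Mul(-30, N))
Mul(Mul(13, -84), Function('t')(w)) = Mul(Mul(13, -84), Mul(-30, 6)) = Mul(-1092, -180) = 196560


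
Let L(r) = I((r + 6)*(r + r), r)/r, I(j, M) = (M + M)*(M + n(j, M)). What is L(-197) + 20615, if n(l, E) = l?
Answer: 170729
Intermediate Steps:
I(j, M) = 2*M*(M + j) (I(j, M) = (M + M)*(M + j) = (2*M)*(M + j) = 2*M*(M + j))
L(r) = 2*r + 4*r*(6 + r) (L(r) = (2*r*(r + (r + 6)*(r + r)))/r = (2*r*(r + (6 + r)*(2*r)))/r = (2*r*(r + 2*r*(6 + r)))/r = 2*r + 4*r*(6 + r))
L(-197) + 20615 = 2*(-197)*(13 + 2*(-197)) + 20615 = 2*(-197)*(13 - 394) + 20615 = 2*(-197)*(-381) + 20615 = 150114 + 20615 = 170729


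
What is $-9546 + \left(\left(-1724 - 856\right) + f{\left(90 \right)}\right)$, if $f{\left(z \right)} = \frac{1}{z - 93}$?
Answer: $- \frac{36379}{3} \approx -12126.0$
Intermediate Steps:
$f{\left(z \right)} = \frac{1}{-93 + z}$
$-9546 + \left(\left(-1724 - 856\right) + f{\left(90 \right)}\right) = -9546 + \left(\left(-1724 - 856\right) + \frac{1}{-93 + 90}\right) = -9546 - \left(2580 - \frac{1}{-3}\right) = -9546 - \frac{7741}{3} = - \frac{36379}{3}$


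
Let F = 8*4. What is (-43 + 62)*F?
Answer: 608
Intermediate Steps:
F = 32
(-43 + 62)*F = (-43 + 62)*32 = 19*32 = 608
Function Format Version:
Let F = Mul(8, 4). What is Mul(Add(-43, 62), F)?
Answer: 608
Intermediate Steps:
F = 32
Mul(Add(-43, 62), F) = Mul(Add(-43, 62), 32) = Mul(19, 32) = 608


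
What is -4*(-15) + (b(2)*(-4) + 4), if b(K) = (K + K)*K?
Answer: 32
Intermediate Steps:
b(K) = 2*K**2 (b(K) = (2*K)*K = 2*K**2)
-4*(-15) + (b(2)*(-4) + 4) = -4*(-15) + ((2*2**2)*(-4) + 4) = 60 + ((2*4)*(-4) + 4) = 60 + (8*(-4) + 4) = 60 + (-32 + 4) = 60 - 28 = 32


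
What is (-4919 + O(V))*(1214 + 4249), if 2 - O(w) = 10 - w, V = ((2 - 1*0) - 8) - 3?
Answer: -26965368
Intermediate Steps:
V = -9 (V = ((2 + 0) - 8) - 3 = (2 - 8) - 3 = -6 - 3 = -9)
O(w) = -8 + w (O(w) = 2 - (10 - w) = 2 + (-10 + w) = -8 + w)
(-4919 + O(V))*(1214 + 4249) = (-4919 + (-8 - 9))*(1214 + 4249) = (-4919 - 17)*5463 = -4936*5463 = -26965368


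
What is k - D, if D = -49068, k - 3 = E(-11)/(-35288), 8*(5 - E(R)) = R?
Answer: 13852939533/282304 ≈ 49071.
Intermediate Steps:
E(R) = 5 - R/8
k = 846861/282304 (k = 3 + (5 - ⅛*(-11))/(-35288) = 3 + (5 + 11/8)*(-1/35288) = 3 + (51/8)*(-1/35288) = 3 - 51/282304 = 846861/282304 ≈ 2.9998)
k - D = 846861/282304 - 1*(-49068) = 846861/282304 + 49068 = 13852939533/282304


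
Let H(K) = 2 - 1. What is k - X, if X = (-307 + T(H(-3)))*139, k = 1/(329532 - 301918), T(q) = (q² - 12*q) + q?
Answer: 1216755683/27614 ≈ 44063.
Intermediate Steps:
H(K) = 1
T(q) = q² - 11*q
k = 1/27614 ≈ 3.6213e-5
X = -44063 (X = (-307 + 1*(-11 + 1))*139 = (-307 + 1*(-10))*139 = (-307 - 10)*139 = -317*139 = -44063)
k - X = 1/27614 - 1*(-44063) = 1/27614 + 44063 = 1216755683/27614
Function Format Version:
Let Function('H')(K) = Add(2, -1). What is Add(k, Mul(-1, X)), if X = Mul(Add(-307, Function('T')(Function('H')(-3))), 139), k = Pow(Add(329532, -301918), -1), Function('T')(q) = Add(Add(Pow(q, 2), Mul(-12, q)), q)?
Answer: Rational(1216755683, 27614) ≈ 44063.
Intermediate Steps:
Function('H')(K) = 1
Function('T')(q) = Add(Pow(q, 2), Mul(-11, q))
k = Rational(1, 27614) (k = Pow(27614, -1) = Rational(1, 27614) ≈ 3.6213e-5)
X = -44063 (X = Mul(Add(-307, Mul(1, Add(-11, 1))), 139) = Mul(Add(-307, Mul(1, -10)), 139) = Mul(Add(-307, -10), 139) = Mul(-317, 139) = -44063)
Add(k, Mul(-1, X)) = Add(Rational(1, 27614), Mul(-1, -44063)) = Add(Rational(1, 27614), 44063) = Rational(1216755683, 27614)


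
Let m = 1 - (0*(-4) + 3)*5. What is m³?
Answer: -2744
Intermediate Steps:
m = -14 (m = 1 - (0 + 3)*5 = 1 - 3*5 = 1 - 1*15 = 1 - 15 = -14)
m³ = (-14)³ = -2744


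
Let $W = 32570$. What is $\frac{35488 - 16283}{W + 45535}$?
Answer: $\frac{3841}{15621} \approx 0.24589$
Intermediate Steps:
$\frac{35488 - 16283}{W + 45535} = \frac{35488 - 16283}{32570 + 45535} = \frac{19205}{78105} = 19205 \cdot \frac{1}{78105} = \frac{3841}{15621}$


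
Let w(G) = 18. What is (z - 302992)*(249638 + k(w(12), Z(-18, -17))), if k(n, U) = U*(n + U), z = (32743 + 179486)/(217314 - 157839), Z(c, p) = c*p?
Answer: -2095044763739774/19825 ≈ -1.0568e+11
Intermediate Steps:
z = 70743/19825 (z = 212229/59475 = 212229*(1/59475) = 70743/19825 ≈ 3.5684)
k(n, U) = U*(U + n)
(z - 302992)*(249638 + k(w(12), Z(-18, -17))) = (70743/19825 - 302992)*(249638 + (-18*(-17))*(-18*(-17) + 18)) = -6006745657*(249638 + 306*(306 + 18))/19825 = -6006745657*(249638 + 306*324)/19825 = -6006745657*(249638 + 99144)/19825 = -6006745657/19825*348782 = -2095044763739774/19825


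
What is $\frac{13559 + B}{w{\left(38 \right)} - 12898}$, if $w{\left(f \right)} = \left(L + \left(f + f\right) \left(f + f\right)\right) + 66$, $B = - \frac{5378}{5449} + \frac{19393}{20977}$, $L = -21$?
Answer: $- \frac{140894214578}{73538826711} \approx -1.9159$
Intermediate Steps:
$B = - \frac{649259}{10391243}$ ($B = \left(-5378\right) \frac{1}{5449} + 19393 \cdot \frac{1}{20977} = - \frac{5378}{5449} + \frac{1763}{1907} = - \frac{649259}{10391243} \approx -0.062481$)
$w{\left(f \right)} = 45 + 4 f^{2}$ ($w{\left(f \right)} = \left(-21 + \left(f + f\right) \left(f + f\right)\right) + 66 = \left(-21 + 2 f 2 f\right) + 66 = \left(-21 + 4 f^{2}\right) + 66 = 45 + 4 f^{2}$)
$\frac{13559 + B}{w{\left(38 \right)} - 12898} = \frac{13559 - \frac{649259}{10391243}}{\left(45 + 4 \cdot 38^{2}\right) - 12898} = \frac{140894214578}{10391243 \left(\left(45 + 4 \cdot 1444\right) - 12898\right)} = \frac{140894214578}{10391243 \left(\left(45 + 5776\right) - 12898\right)} = \frac{140894214578}{10391243 \left(5821 - 12898\right)} = \frac{140894214578}{10391243 \left(-7077\right)} = \frac{140894214578}{10391243} \left(- \frac{1}{7077}\right) = - \frac{140894214578}{73538826711}$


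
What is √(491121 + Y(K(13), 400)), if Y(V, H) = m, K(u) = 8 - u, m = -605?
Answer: 2*√122629 ≈ 700.37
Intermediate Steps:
Y(V, H) = -605
√(491121 + Y(K(13), 400)) = √(491121 - 605) = √490516 = 2*√122629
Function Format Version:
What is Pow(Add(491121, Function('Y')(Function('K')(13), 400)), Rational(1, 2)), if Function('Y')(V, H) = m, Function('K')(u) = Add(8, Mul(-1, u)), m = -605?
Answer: Mul(2, Pow(122629, Rational(1, 2))) ≈ 700.37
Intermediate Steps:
Function('Y')(V, H) = -605
Pow(Add(491121, Function('Y')(Function('K')(13), 400)), Rational(1, 2)) = Pow(Add(491121, -605), Rational(1, 2)) = Pow(490516, Rational(1, 2)) = Mul(2, Pow(122629, Rational(1, 2)))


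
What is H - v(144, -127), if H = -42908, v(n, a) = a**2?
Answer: -59037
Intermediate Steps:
H - v(144, -127) = -42908 - 1*(-127)**2 = -42908 - 1*16129 = -42908 - 16129 = -59037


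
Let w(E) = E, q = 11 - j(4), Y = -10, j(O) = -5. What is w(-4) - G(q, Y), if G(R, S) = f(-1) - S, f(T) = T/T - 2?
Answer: -13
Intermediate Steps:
f(T) = -1 (f(T) = 1 - 2 = -1)
q = 16 (q = 11 - 1*(-5) = 11 + 5 = 16)
G(R, S) = -1 - S
w(-4) - G(q, Y) = -4 - (-1 - 1*(-10)) = -4 - (-1 + 10) = -4 - 1*9 = -4 - 9 = -13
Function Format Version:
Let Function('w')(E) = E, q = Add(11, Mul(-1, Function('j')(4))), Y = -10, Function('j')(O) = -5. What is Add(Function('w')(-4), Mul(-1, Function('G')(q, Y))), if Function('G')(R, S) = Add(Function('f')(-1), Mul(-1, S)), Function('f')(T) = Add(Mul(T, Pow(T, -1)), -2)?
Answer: -13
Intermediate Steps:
Function('f')(T) = -1 (Function('f')(T) = Add(1, -2) = -1)
q = 16 (q = Add(11, Mul(-1, -5)) = Add(11, 5) = 16)
Function('G')(R, S) = Add(-1, Mul(-1, S))
Add(Function('w')(-4), Mul(-1, Function('G')(q, Y))) = Add(-4, Mul(-1, Add(-1, Mul(-1, -10)))) = Add(-4, Mul(-1, Add(-1, 10))) = Add(-4, Mul(-1, 9)) = Add(-4, -9) = -13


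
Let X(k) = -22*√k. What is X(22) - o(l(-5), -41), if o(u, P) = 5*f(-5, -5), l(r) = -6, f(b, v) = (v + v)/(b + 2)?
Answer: -50/3 - 22*√22 ≈ -119.86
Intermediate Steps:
f(b, v) = 2*v/(2 + b) (f(b, v) = (2*v)/(2 + b) = 2*v/(2 + b))
o(u, P) = 50/3 (o(u, P) = 5*(2*(-5)/(2 - 5)) = 5*(2*(-5)/(-3)) = 5*(2*(-5)*(-⅓)) = 5*(10/3) = 50/3)
X(22) - o(l(-5), -41) = -22*√22 - 1*50/3 = -22*√22 - 50/3 = -50/3 - 22*√22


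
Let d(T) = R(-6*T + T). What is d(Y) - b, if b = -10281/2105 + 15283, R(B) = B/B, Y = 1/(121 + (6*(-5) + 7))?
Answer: -32158329/2105 ≈ -15277.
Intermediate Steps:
Y = 1/98 (Y = 1/(121 + (-30 + 7)) = 1/(121 - 23) = 1/98 ≈ 0.010204)
R(B) = 1
d(T) = 1
b = 32160434/2105 (b = -10281*1/2105 + 15283 = -10281/2105 + 15283 = 32160434/2105 ≈ 15278.)
d(Y) - b = 1 - 1*32160434/2105 = 1 - 32160434/2105 = -32158329/2105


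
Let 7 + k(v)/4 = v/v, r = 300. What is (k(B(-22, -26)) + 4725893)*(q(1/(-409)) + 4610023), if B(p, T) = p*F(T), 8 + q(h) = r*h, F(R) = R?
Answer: 8910606316255615/409 ≈ 2.1786e+13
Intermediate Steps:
q(h) = -8 + 300*h
B(p, T) = T*p (B(p, T) = p*T = T*p)
k(v) = -24 (k(v) = -28 + 4*(v/v) = -28 + 4*1 = -28 + 4 = -24)
(k(B(-22, -26)) + 4725893)*(q(1/(-409)) + 4610023) = (-24 + 4725893)*((-8 + 300/(-409)) + 4610023) = 4725869*((-8 + 300*(-1/409)) + 4610023) = 4725869*((-8 - 300/409) + 4610023) = 4725869*(-3572/409 + 4610023) = 4725869*(1885495835/409) = 8910606316255615/409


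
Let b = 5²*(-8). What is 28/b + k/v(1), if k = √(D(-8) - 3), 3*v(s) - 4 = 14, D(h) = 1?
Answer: -7/50 + I*√2/6 ≈ -0.14 + 0.2357*I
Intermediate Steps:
v(s) = 6 (v(s) = 4/3 + (⅓)*14 = 4/3 + 14/3 = 6)
k = I*√2 (k = √(1 - 3) = √(-2) = I*√2 ≈ 1.4142*I)
b = -200 (b = 25*(-8) = -200)
28/b + k/v(1) = 28/(-200) + (I*√2)/6 = 28*(-1/200) + (I*√2)*(⅙) = -7/50 + I*√2/6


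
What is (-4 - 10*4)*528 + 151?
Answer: -23081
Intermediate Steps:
(-4 - 10*4)*528 + 151 = (-4 - 40)*528 + 151 = -44*528 + 151 = -23232 + 151 = -23081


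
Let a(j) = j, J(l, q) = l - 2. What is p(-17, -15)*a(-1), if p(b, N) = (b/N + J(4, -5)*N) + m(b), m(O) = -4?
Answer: 493/15 ≈ 32.867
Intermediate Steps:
J(l, q) = -2 + l
p(b, N) = -4 + 2*N + b/N (p(b, N) = (b/N + (-2 + 4)*N) - 4 = (b/N + 2*N) - 4 = (2*N + b/N) - 4 = -4 + 2*N + b/N)
p(-17, -15)*a(-1) = (-4 + 2*(-15) - 17/(-15))*(-1) = (-4 - 30 - 17*(-1/15))*(-1) = (-4 - 30 + 17/15)*(-1) = -493/15*(-1) = 493/15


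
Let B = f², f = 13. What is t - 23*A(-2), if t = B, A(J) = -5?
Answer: 284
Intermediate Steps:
B = 169 (B = 13² = 169)
t = 169
t - 23*A(-2) = 169 - 23*(-5) = 169 + 115 = 284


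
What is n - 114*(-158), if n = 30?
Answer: 18042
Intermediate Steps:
n - 114*(-158) = 30 - 114*(-158) = 30 + 18012 = 18042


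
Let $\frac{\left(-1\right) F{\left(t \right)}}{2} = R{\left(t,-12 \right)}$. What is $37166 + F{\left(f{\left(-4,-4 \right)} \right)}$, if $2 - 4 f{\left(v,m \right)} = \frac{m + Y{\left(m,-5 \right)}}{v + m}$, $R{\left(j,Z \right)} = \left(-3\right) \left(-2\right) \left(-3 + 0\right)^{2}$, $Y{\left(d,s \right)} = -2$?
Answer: $37058$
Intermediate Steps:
$R{\left(j,Z \right)} = 54$ ($R{\left(j,Z \right)} = 6 \left(-3\right)^{2} = 6 \cdot 9 = 54$)
$f{\left(v,m \right)} = \frac{1}{2} - \frac{-2 + m}{4 \left(m + v\right)}$ ($f{\left(v,m \right)} = \frac{1}{2} - \frac{\left(m - 2\right) \frac{1}{v + m}}{4} = \frac{1}{2} - \frac{\left(-2 + m\right) \frac{1}{m + v}}{4} = \frac{1}{2} - \frac{\frac{1}{m + v} \left(-2 + m\right)}{4} = \frac{1}{2} - \frac{-2 + m}{4 \left(m + v\right)}$)
$F{\left(t \right)} = -108$ ($F{\left(t \right)} = \left(-2\right) 54 = -108$)
$37166 + F{\left(f{\left(-4,-4 \right)} \right)} = 37166 - 108 = 37058$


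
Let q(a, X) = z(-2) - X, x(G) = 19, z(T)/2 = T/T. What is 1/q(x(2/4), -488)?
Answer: 1/490 ≈ 0.0020408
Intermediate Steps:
z(T) = 2 (z(T) = 2*(T/T) = 2*1 = 2)
q(a, X) = 2 - X
1/q(x(2/4), -488) = 1/(2 - 1*(-488)) = 1/(2 + 488) = 1/490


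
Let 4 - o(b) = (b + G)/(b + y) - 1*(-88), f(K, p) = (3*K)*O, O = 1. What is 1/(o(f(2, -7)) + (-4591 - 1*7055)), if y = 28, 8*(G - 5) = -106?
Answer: -136/1595271 ≈ -8.5252e-5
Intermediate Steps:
G = -33/4 (G = 5 + (1/8)*(-106) = 5 - 53/4 = -33/4 ≈ -8.2500)
f(K, p) = 3*K (f(K, p) = (3*K)*1 = 3*K)
o(b) = -84 - (-33/4 + b)/(28 + b) (o(b) = 4 - ((b - 33/4)/(b + 28) - 1*(-88)) = 4 - ((-33/4 + b)/(28 + b) + 88) = 4 - (88 + (-33/4 + b)/(28 + b)) = 4 + (-88 - (-33/4 + b)/(28 + b)) = -84 - (-33/4 + b)/(28 + b))
1/(o(f(2, -7)) + (-4591 - 1*7055)) = 1/(5*(-1875 - 204*2)/(4*(28 + 3*2)) + (-4591 - 1*7055)) = 1/(5*(-1875 - 68*6)/(4*(28 + 6)) + (-4591 - 7055)) = 1/((5/4)*(-1875 - 408)/34 - 11646) = 1/((5/4)*(1/34)*(-2283) - 11646) = 1/(-11415/136 - 11646) = 1/(-1595271/136) = -136/1595271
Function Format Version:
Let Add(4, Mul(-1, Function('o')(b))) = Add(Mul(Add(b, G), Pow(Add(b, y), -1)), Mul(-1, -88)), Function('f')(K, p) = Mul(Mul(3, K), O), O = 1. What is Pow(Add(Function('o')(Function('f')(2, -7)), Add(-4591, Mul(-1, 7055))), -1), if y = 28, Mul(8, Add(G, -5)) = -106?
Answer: Rational(-136, 1595271) ≈ -8.5252e-5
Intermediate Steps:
G = Rational(-33, 4) (G = Add(5, Mul(Rational(1, 8), -106)) = Add(5, Rational(-53, 4)) = Rational(-33, 4) ≈ -8.2500)
Function('f')(K, p) = Mul(3, K) (Function('f')(K, p) = Mul(Mul(3, K), 1) = Mul(3, K))
Function('o')(b) = Add(-84, Mul(-1, Pow(Add(28, b), -1), Add(Rational(-33, 4), b))) (Function('o')(b) = Add(4, Mul(-1, Add(Mul(Add(b, Rational(-33, 4)), Pow(Add(b, 28), -1)), Mul(-1, -88)))) = Add(4, Mul(-1, Add(Mul(Add(Rational(-33, 4), b), Pow(Add(28, b), -1)), 88))) = Add(4, Mul(-1, Add(Mul(Pow(Add(28, b), -1), Add(Rational(-33, 4), b)), 88))) = Add(4, Mul(-1, Add(88, Mul(Pow(Add(28, b), -1), Add(Rational(-33, 4), b))))) = Add(4, Add(-88, Mul(-1, Pow(Add(28, b), -1), Add(Rational(-33, 4), b)))) = Add(-84, Mul(-1, Pow(Add(28, b), -1), Add(Rational(-33, 4), b))))
Pow(Add(Function('o')(Function('f')(2, -7)), Add(-4591, Mul(-1, 7055))), -1) = Pow(Add(Mul(Rational(5, 4), Pow(Add(28, Mul(3, 2)), -1), Add(-1875, Mul(-68, Mul(3, 2)))), Add(-4591, Mul(-1, 7055))), -1) = Pow(Add(Mul(Rational(5, 4), Pow(Add(28, 6), -1), Add(-1875, Mul(-68, 6))), Add(-4591, -7055)), -1) = Pow(Add(Mul(Rational(5, 4), Pow(34, -1), Add(-1875, -408)), -11646), -1) = Pow(Add(Mul(Rational(5, 4), Rational(1, 34), -2283), -11646), -1) = Pow(Add(Rational(-11415, 136), -11646), -1) = Pow(Rational(-1595271, 136), -1) = Rational(-136, 1595271)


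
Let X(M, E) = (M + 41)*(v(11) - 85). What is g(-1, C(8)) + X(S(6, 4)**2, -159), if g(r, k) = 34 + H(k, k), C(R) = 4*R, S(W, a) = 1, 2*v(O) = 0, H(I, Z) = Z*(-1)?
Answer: -3568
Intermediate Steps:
H(I, Z) = -Z
v(O) = 0 (v(O) = (1/2)*0 = 0)
X(M, E) = -3485 - 85*M (X(M, E) = (M + 41)*(0 - 85) = (41 + M)*(-85) = -3485 - 85*M)
g(r, k) = 34 - k
g(-1, C(8)) + X(S(6, 4)**2, -159) = (34 - 4*8) + (-3485 - 85*1**2) = (34 - 1*32) + (-3485 - 85*1) = (34 - 32) + (-3485 - 85) = 2 - 3570 = -3568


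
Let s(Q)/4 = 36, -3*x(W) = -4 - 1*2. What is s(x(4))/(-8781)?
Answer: -48/2927 ≈ -0.016399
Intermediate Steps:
x(W) = 2 (x(W) = -(-4 - 1*2)/3 = -(-4 - 2)/3 = -1/3*(-6) = 2)
s(Q) = 144 (s(Q) = 4*36 = 144)
s(x(4))/(-8781) = 144/(-8781) = 144*(-1/8781) = -48/2927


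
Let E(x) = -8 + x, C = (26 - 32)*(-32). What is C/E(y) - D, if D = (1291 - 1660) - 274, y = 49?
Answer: 26555/41 ≈ 647.68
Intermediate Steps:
C = 192 (C = -6*(-32) = 192)
D = -643 (D = -369 - 274 = -643)
C/E(y) - D = 192/(-8 + 49) - 1*(-643) = 192/41 + 643 = 26555/41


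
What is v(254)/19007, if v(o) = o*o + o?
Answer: 64770/19007 ≈ 3.4077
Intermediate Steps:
v(o) = o + o² (v(o) = o² + o = o + o²)
v(254)/19007 = (254*(1 + 254))/19007 = (254*255)*(1/19007) = 64770*(1/19007) = 64770/19007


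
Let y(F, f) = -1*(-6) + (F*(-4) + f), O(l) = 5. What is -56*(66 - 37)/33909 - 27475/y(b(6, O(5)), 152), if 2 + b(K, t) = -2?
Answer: -103548039/655574 ≈ -157.95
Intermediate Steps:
b(K, t) = -4 (b(K, t) = -2 - 2 = -4)
y(F, f) = 6 + f - 4*F (y(F, f) = 6 + (-4*F + f) = 6 + (f - 4*F) = 6 + f - 4*F)
-56*(66 - 37)/33909 - 27475/y(b(6, O(5)), 152) = -56*(66 - 37)/33909 - 27475/(6 + 152 - 4*(-4)) = -56*29*(1/33909) - 27475/(6 + 152 + 16) = -1624*1/33909 - 27475/174 = -1624/33909 - 27475*1/174 = -1624/33909 - 27475/174 = -103548039/655574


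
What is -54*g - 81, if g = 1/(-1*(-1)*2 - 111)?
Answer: -8775/109 ≈ -80.505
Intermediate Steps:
g = -1/109 (g = 1/(1*2 - 111) = 1/(2 - 111) = 1/(-109) = -1/109 ≈ -0.0091743)
-54*g - 81 = -54*(-1/109) - 81 = 54/109 - 81 = -8775/109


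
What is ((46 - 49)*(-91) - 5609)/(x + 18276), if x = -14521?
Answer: -5336/3755 ≈ -1.4210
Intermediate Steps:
((46 - 49)*(-91) - 5609)/(x + 18276) = ((46 - 49)*(-91) - 5609)/(-14521 + 18276) = (-3*(-91) - 5609)/3755 = (273 - 5609)*(1/3755) = -5336*1/3755 = -5336/3755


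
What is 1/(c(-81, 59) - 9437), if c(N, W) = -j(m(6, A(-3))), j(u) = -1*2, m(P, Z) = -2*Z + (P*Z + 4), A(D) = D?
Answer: -1/9435 ≈ -0.00010599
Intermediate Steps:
m(P, Z) = 4 - 2*Z + P*Z (m(P, Z) = -2*Z + (4 + P*Z) = 4 - 2*Z + P*Z)
j(u) = -2
c(N, W) = 2 (c(N, W) = -1*(-2) = 2)
1/(c(-81, 59) - 9437) = 1/(2 - 9437) = 1/(-9435) = -1/9435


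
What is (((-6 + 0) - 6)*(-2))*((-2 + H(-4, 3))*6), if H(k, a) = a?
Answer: 144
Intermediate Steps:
(((-6 + 0) - 6)*(-2))*((-2 + H(-4, 3))*6) = (((-6 + 0) - 6)*(-2))*((-2 + 3)*6) = ((-6 - 6)*(-2))*(1*6) = -12*(-2)*6 = 24*6 = 144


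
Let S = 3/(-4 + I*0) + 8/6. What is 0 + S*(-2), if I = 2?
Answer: -7/6 ≈ -1.1667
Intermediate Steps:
S = 7/12 (S = 3/(-4 + 2*0) + 8/6 = 3/(-4 + 0) + 8*(⅙) = 3/(-4) + 4/3 = 3*(-¼) + 4/3 = -¾ + 4/3 = 7/12 ≈ 0.58333)
0 + S*(-2) = 0 + (7/12)*(-2) = 0 - 7/6 = -7/6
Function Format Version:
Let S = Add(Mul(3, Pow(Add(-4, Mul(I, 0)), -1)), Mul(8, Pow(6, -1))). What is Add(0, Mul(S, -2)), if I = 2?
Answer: Rational(-7, 6) ≈ -1.1667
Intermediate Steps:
S = Rational(7, 12) (S = Add(Mul(3, Pow(Add(-4, Mul(2, 0)), -1)), Mul(8, Pow(6, -1))) = Add(Mul(3, Pow(Add(-4, 0), -1)), Mul(8, Rational(1, 6))) = Add(Mul(3, Pow(-4, -1)), Rational(4, 3)) = Add(Mul(3, Rational(-1, 4)), Rational(4, 3)) = Add(Rational(-3, 4), Rational(4, 3)) = Rational(7, 12) ≈ 0.58333)
Add(0, Mul(S, -2)) = Add(0, Mul(Rational(7, 12), -2)) = Add(0, Rational(-7, 6)) = Rational(-7, 6)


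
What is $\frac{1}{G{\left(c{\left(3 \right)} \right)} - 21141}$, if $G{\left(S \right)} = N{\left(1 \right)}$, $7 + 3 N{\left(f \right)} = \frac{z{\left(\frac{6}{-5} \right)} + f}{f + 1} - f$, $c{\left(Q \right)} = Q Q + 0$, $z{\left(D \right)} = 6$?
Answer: $- \frac{2}{42285} \approx -4.7298 \cdot 10^{-5}$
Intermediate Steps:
$c{\left(Q \right)} = Q^{2}$ ($c{\left(Q \right)} = Q^{2} + 0 = Q^{2}$)
$N{\left(f \right)} = - \frac{7}{3} - \frac{f}{3} + \frac{6 + f}{3 \left(1 + f\right)}$ ($N{\left(f \right)} = - \frac{7}{3} + \frac{\frac{6 + f}{f + 1} - f}{3} = - \frac{7}{3} + \frac{\frac{6 + f}{1 + f} - f}{3} = - \frac{7}{3} + \frac{- f + \frac{6 + f}{1 + f}}{3} = - \frac{7}{3} - \left(\frac{f}{3} - \frac{6 + f}{3 \left(1 + f\right)}\right) = - \frac{7}{3} - \frac{f}{3} + \frac{6 + f}{3 \left(1 + f\right)}$)
$G{\left(S \right)} = - \frac{3}{2}$ ($G{\left(S \right)} = \frac{-1 - 1^{2} - 7}{3 \left(1 + 1\right)} = \frac{-1 - 1 - 7}{3 \cdot 2} = \frac{1}{3} \cdot \frac{1}{2} \left(-1 - 1 - 7\right) = \frac{1}{3} \cdot \frac{1}{2} \left(-9\right) = - \frac{3}{2}$)
$\frac{1}{G{\left(c{\left(3 \right)} \right)} - 21141} = \frac{1}{- \frac{3}{2} - 21141} = \frac{1}{- \frac{42285}{2}} = - \frac{2}{42285}$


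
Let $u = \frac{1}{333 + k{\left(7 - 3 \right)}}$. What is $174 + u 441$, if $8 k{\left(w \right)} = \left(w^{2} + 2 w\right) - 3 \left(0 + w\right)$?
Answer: $\frac{39096}{223} \approx 175.32$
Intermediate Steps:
$k{\left(w \right)} = - \frac{w}{8} + \frac{w^{2}}{8}$ ($k{\left(w \right)} = \frac{\left(w^{2} + 2 w\right) - 3 \left(0 + w\right)}{8} = \frac{\left(w^{2} + 2 w\right) - 3 w}{8} = \frac{w^{2} - w}{8} = - \frac{w}{8} + \frac{w^{2}}{8}$)
$u = \frac{2}{669}$ ($u = \frac{1}{333 + \frac{\left(7 - 3\right) \left(-1 + \left(7 - 3\right)\right)}{8}} = \frac{1}{333 + \frac{1}{8} \cdot 4 \left(-1 + 4\right)} = \frac{1}{333 + \frac{1}{8} \cdot 4 \cdot 3} = \frac{1}{333 + \frac{3}{2}} = \frac{1}{\frac{669}{2}} = \frac{2}{669} \approx 0.0029895$)
$174 + u 441 = 174 + \frac{2}{669} \cdot 441 = 174 + \frac{294}{223} = \frac{39096}{223}$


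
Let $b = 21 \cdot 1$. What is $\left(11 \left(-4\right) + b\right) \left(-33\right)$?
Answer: $759$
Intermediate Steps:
$b = 21$
$\left(11 \left(-4\right) + b\right) \left(-33\right) = \left(11 \left(-4\right) + 21\right) \left(-33\right) = \left(-44 + 21\right) \left(-33\right) = \left(-23\right) \left(-33\right) = 759$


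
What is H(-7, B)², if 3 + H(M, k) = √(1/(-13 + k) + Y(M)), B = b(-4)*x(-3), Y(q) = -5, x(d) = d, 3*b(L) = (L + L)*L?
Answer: (45 - I*√1130)²/225 ≈ 3.9778 - 13.446*I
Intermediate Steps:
b(L) = 2*L²/3 (b(L) = ((L + L)*L)/3 = ((2*L)*L)/3 = (2*L²)/3 = 2*L²/3)
B = -32 (B = ((⅔)*(-4)²)*(-3) = ((⅔)*16)*(-3) = (32/3)*(-3) = -32)
H(M, k) = -3 + √(-5 + 1/(-13 + k)) (H(M, k) = -3 + √(1/(-13 + k) - 5) = -3 + √(-5 + 1/(-13 + k)))
H(-7, B)² = (-3 + √((66 - 5*(-32))/(-13 - 32)))² = (-3 + √((66 + 160)/(-45)))² = (-3 + √(-1/45*226))² = (-3 + √(-226/45))² = (-3 + I*√1130/15)²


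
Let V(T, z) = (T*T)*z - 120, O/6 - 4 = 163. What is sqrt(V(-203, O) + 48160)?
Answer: sqrt(41339458) ≈ 6429.6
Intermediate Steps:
O = 1002 (O = 24 + 6*163 = 24 + 978 = 1002)
V(T, z) = -120 + z*T**2 (V(T, z) = T**2*z - 120 = z*T**2 - 120 = -120 + z*T**2)
sqrt(V(-203, O) + 48160) = sqrt((-120 + 1002*(-203)**2) + 48160) = sqrt((-120 + 1002*41209) + 48160) = sqrt((-120 + 41291418) + 48160) = sqrt(41291298 + 48160) = sqrt(41339458)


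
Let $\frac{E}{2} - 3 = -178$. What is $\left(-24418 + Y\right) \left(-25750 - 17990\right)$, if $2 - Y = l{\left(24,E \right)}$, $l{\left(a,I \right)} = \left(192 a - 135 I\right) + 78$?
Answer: $3339636480$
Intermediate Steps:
$E = -350$ ($E = 6 + 2 \left(-178\right) = 6 - 356 = -350$)
$l{\left(a,I \right)} = 78 - 135 I + 192 a$ ($l{\left(a,I \right)} = \left(- 135 I + 192 a\right) + 78 = 78 - 135 I + 192 a$)
$Y = -51934$ ($Y = 2 - \left(78 - -47250 + 192 \cdot 24\right) = 2 - \left(78 + 47250 + 4608\right) = 2 - 51936 = -51934$)
$\left(-24418 + Y\right) \left(-25750 - 17990\right) = \left(-24418 - 51934\right) \left(-25750 - 17990\right) = \left(-76352\right) \left(-43740\right) = 3339636480$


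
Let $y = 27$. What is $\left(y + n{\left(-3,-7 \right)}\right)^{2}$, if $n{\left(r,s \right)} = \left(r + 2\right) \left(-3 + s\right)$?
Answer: $1369$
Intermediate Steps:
$n{\left(r,s \right)} = \left(-3 + s\right) \left(2 + r\right)$ ($n{\left(r,s \right)} = \left(2 + r\right) \left(-3 + s\right) = \left(-3 + s\right) \left(2 + r\right)$)
$\left(y + n{\left(-3,-7 \right)}\right)^{2} = \left(27 - -10\right)^{2} = \left(27 + \left(-6 + 9 - 14 + 21\right)\right)^{2} = \left(27 + 10\right)^{2} = 37^{2} = 1369$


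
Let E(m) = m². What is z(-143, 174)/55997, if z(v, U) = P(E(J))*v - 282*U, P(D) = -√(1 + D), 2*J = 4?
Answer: -49068/55997 + 143*√5/55997 ≈ -0.87055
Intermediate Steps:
J = 2 (J = (½)*4 = 2)
z(v, U) = -282*U - v*√5 (z(v, U) = (-√(1 + 2²))*v - 282*U = (-√(1 + 4))*v - 282*U = (-√5)*v - 282*U = -v*√5 - 282*U = -282*U - v*√5)
z(-143, 174)/55997 = (-282*174 - 1*(-143)*√5)/55997 = (-49068 + 143*√5)*(1/55997) = -49068/55997 + 143*√5/55997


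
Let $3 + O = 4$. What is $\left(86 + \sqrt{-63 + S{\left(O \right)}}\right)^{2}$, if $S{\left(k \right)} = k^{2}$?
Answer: $\left(86 + i \sqrt{62}\right)^{2} \approx 7334.0 + 1354.3 i$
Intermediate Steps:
$O = 1$ ($O = -3 + 4 = 1$)
$\left(86 + \sqrt{-63 + S{\left(O \right)}}\right)^{2} = \left(86 + \sqrt{-63 + 1^{2}}\right)^{2} = \left(86 + \sqrt{-63 + 1}\right)^{2} = \left(86 + \sqrt{-62}\right)^{2} = \left(86 + i \sqrt{62}\right)^{2}$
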